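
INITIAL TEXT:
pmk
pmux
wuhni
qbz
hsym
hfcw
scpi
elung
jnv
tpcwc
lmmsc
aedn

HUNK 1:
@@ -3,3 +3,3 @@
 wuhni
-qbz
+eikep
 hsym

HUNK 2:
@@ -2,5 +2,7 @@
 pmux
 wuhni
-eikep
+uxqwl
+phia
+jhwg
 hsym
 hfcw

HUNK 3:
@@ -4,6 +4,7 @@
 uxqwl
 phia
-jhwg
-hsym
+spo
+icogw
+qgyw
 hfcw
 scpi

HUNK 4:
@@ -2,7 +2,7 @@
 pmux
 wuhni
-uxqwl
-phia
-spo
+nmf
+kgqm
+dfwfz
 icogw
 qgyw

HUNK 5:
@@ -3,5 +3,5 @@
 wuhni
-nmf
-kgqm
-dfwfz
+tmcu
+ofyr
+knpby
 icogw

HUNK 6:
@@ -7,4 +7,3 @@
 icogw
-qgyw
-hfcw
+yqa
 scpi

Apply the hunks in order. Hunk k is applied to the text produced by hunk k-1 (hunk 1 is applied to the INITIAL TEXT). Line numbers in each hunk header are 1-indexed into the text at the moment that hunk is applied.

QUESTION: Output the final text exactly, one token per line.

Answer: pmk
pmux
wuhni
tmcu
ofyr
knpby
icogw
yqa
scpi
elung
jnv
tpcwc
lmmsc
aedn

Derivation:
Hunk 1: at line 3 remove [qbz] add [eikep] -> 12 lines: pmk pmux wuhni eikep hsym hfcw scpi elung jnv tpcwc lmmsc aedn
Hunk 2: at line 2 remove [eikep] add [uxqwl,phia,jhwg] -> 14 lines: pmk pmux wuhni uxqwl phia jhwg hsym hfcw scpi elung jnv tpcwc lmmsc aedn
Hunk 3: at line 4 remove [jhwg,hsym] add [spo,icogw,qgyw] -> 15 lines: pmk pmux wuhni uxqwl phia spo icogw qgyw hfcw scpi elung jnv tpcwc lmmsc aedn
Hunk 4: at line 2 remove [uxqwl,phia,spo] add [nmf,kgqm,dfwfz] -> 15 lines: pmk pmux wuhni nmf kgqm dfwfz icogw qgyw hfcw scpi elung jnv tpcwc lmmsc aedn
Hunk 5: at line 3 remove [nmf,kgqm,dfwfz] add [tmcu,ofyr,knpby] -> 15 lines: pmk pmux wuhni tmcu ofyr knpby icogw qgyw hfcw scpi elung jnv tpcwc lmmsc aedn
Hunk 6: at line 7 remove [qgyw,hfcw] add [yqa] -> 14 lines: pmk pmux wuhni tmcu ofyr knpby icogw yqa scpi elung jnv tpcwc lmmsc aedn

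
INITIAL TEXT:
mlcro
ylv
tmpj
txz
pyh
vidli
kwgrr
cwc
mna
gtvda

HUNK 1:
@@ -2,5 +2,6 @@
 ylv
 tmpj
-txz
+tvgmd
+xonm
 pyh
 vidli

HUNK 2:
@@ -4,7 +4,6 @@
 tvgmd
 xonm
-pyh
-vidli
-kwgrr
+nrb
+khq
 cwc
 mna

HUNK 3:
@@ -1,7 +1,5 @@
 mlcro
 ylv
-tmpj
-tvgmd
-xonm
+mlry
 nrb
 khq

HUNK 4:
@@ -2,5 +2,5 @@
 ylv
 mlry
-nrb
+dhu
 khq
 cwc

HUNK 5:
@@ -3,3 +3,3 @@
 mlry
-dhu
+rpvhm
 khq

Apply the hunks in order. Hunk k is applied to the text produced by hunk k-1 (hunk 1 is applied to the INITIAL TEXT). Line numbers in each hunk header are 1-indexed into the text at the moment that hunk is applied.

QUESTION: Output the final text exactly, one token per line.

Hunk 1: at line 2 remove [txz] add [tvgmd,xonm] -> 11 lines: mlcro ylv tmpj tvgmd xonm pyh vidli kwgrr cwc mna gtvda
Hunk 2: at line 4 remove [pyh,vidli,kwgrr] add [nrb,khq] -> 10 lines: mlcro ylv tmpj tvgmd xonm nrb khq cwc mna gtvda
Hunk 3: at line 1 remove [tmpj,tvgmd,xonm] add [mlry] -> 8 lines: mlcro ylv mlry nrb khq cwc mna gtvda
Hunk 4: at line 2 remove [nrb] add [dhu] -> 8 lines: mlcro ylv mlry dhu khq cwc mna gtvda
Hunk 5: at line 3 remove [dhu] add [rpvhm] -> 8 lines: mlcro ylv mlry rpvhm khq cwc mna gtvda

Answer: mlcro
ylv
mlry
rpvhm
khq
cwc
mna
gtvda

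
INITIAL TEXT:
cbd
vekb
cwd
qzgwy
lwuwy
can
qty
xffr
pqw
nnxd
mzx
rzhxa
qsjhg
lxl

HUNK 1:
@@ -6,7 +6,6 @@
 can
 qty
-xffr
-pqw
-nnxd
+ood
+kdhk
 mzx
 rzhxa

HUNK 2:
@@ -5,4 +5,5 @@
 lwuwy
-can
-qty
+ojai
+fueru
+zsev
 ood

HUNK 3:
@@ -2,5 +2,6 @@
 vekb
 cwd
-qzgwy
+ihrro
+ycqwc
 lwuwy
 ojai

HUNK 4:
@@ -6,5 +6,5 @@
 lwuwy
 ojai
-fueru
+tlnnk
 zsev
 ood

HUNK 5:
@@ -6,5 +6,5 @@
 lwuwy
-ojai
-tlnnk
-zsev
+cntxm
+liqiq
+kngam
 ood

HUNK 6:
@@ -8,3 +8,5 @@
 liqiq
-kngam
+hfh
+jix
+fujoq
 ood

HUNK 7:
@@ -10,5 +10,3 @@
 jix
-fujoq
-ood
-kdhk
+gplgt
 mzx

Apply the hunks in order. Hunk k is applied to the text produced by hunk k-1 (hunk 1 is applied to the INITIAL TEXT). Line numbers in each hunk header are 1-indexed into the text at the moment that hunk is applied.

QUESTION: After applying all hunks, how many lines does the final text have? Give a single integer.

Answer: 15

Derivation:
Hunk 1: at line 6 remove [xffr,pqw,nnxd] add [ood,kdhk] -> 13 lines: cbd vekb cwd qzgwy lwuwy can qty ood kdhk mzx rzhxa qsjhg lxl
Hunk 2: at line 5 remove [can,qty] add [ojai,fueru,zsev] -> 14 lines: cbd vekb cwd qzgwy lwuwy ojai fueru zsev ood kdhk mzx rzhxa qsjhg lxl
Hunk 3: at line 2 remove [qzgwy] add [ihrro,ycqwc] -> 15 lines: cbd vekb cwd ihrro ycqwc lwuwy ojai fueru zsev ood kdhk mzx rzhxa qsjhg lxl
Hunk 4: at line 6 remove [fueru] add [tlnnk] -> 15 lines: cbd vekb cwd ihrro ycqwc lwuwy ojai tlnnk zsev ood kdhk mzx rzhxa qsjhg lxl
Hunk 5: at line 6 remove [ojai,tlnnk,zsev] add [cntxm,liqiq,kngam] -> 15 lines: cbd vekb cwd ihrro ycqwc lwuwy cntxm liqiq kngam ood kdhk mzx rzhxa qsjhg lxl
Hunk 6: at line 8 remove [kngam] add [hfh,jix,fujoq] -> 17 lines: cbd vekb cwd ihrro ycqwc lwuwy cntxm liqiq hfh jix fujoq ood kdhk mzx rzhxa qsjhg lxl
Hunk 7: at line 10 remove [fujoq,ood,kdhk] add [gplgt] -> 15 lines: cbd vekb cwd ihrro ycqwc lwuwy cntxm liqiq hfh jix gplgt mzx rzhxa qsjhg lxl
Final line count: 15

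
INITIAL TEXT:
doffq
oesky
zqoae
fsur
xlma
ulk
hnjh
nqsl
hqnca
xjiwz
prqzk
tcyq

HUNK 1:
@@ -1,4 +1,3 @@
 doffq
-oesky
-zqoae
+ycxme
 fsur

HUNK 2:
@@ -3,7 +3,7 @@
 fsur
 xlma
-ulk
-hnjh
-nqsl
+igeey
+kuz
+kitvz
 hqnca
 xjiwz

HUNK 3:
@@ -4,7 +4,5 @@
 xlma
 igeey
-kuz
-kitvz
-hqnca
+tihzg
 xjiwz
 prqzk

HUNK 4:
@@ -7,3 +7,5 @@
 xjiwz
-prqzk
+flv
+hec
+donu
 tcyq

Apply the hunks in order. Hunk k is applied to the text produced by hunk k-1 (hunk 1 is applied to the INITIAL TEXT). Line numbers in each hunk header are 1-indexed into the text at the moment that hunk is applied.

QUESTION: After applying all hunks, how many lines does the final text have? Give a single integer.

Hunk 1: at line 1 remove [oesky,zqoae] add [ycxme] -> 11 lines: doffq ycxme fsur xlma ulk hnjh nqsl hqnca xjiwz prqzk tcyq
Hunk 2: at line 3 remove [ulk,hnjh,nqsl] add [igeey,kuz,kitvz] -> 11 lines: doffq ycxme fsur xlma igeey kuz kitvz hqnca xjiwz prqzk tcyq
Hunk 3: at line 4 remove [kuz,kitvz,hqnca] add [tihzg] -> 9 lines: doffq ycxme fsur xlma igeey tihzg xjiwz prqzk tcyq
Hunk 4: at line 7 remove [prqzk] add [flv,hec,donu] -> 11 lines: doffq ycxme fsur xlma igeey tihzg xjiwz flv hec donu tcyq
Final line count: 11

Answer: 11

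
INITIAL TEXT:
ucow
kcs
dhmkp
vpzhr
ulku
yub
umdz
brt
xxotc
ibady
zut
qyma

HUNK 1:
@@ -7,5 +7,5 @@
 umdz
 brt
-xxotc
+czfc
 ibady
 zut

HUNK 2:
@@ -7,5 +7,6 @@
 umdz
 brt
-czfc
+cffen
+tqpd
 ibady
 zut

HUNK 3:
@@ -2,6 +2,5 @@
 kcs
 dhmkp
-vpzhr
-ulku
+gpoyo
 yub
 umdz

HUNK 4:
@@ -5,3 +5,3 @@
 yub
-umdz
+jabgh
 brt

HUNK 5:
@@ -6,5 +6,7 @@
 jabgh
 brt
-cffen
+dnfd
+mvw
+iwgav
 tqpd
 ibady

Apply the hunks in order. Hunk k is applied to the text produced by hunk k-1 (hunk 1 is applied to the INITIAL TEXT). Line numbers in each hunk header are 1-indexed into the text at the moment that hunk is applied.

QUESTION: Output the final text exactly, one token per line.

Answer: ucow
kcs
dhmkp
gpoyo
yub
jabgh
brt
dnfd
mvw
iwgav
tqpd
ibady
zut
qyma

Derivation:
Hunk 1: at line 7 remove [xxotc] add [czfc] -> 12 lines: ucow kcs dhmkp vpzhr ulku yub umdz brt czfc ibady zut qyma
Hunk 2: at line 7 remove [czfc] add [cffen,tqpd] -> 13 lines: ucow kcs dhmkp vpzhr ulku yub umdz brt cffen tqpd ibady zut qyma
Hunk 3: at line 2 remove [vpzhr,ulku] add [gpoyo] -> 12 lines: ucow kcs dhmkp gpoyo yub umdz brt cffen tqpd ibady zut qyma
Hunk 4: at line 5 remove [umdz] add [jabgh] -> 12 lines: ucow kcs dhmkp gpoyo yub jabgh brt cffen tqpd ibady zut qyma
Hunk 5: at line 6 remove [cffen] add [dnfd,mvw,iwgav] -> 14 lines: ucow kcs dhmkp gpoyo yub jabgh brt dnfd mvw iwgav tqpd ibady zut qyma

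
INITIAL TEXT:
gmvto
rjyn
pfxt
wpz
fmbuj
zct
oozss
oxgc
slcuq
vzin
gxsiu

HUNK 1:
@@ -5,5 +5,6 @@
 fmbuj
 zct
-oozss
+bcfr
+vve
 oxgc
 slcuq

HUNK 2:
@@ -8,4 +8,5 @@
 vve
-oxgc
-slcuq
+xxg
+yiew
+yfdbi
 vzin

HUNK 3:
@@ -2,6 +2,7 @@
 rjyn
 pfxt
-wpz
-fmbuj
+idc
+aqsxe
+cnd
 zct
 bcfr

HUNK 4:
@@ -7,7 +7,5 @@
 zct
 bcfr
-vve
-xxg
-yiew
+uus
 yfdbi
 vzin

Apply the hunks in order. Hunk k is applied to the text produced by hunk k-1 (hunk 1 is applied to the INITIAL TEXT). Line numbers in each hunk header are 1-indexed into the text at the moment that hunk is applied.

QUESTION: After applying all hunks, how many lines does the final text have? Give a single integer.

Hunk 1: at line 5 remove [oozss] add [bcfr,vve] -> 12 lines: gmvto rjyn pfxt wpz fmbuj zct bcfr vve oxgc slcuq vzin gxsiu
Hunk 2: at line 8 remove [oxgc,slcuq] add [xxg,yiew,yfdbi] -> 13 lines: gmvto rjyn pfxt wpz fmbuj zct bcfr vve xxg yiew yfdbi vzin gxsiu
Hunk 3: at line 2 remove [wpz,fmbuj] add [idc,aqsxe,cnd] -> 14 lines: gmvto rjyn pfxt idc aqsxe cnd zct bcfr vve xxg yiew yfdbi vzin gxsiu
Hunk 4: at line 7 remove [vve,xxg,yiew] add [uus] -> 12 lines: gmvto rjyn pfxt idc aqsxe cnd zct bcfr uus yfdbi vzin gxsiu
Final line count: 12

Answer: 12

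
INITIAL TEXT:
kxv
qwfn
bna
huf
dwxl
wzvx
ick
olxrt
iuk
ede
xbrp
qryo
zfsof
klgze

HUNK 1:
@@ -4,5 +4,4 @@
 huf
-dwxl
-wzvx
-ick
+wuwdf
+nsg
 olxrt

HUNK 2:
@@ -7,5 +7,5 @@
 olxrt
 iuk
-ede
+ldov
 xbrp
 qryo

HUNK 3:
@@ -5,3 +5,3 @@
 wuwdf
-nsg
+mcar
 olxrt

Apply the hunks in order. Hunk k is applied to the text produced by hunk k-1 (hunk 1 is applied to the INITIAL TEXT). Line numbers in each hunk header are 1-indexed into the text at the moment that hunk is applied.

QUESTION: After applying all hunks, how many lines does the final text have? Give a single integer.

Hunk 1: at line 4 remove [dwxl,wzvx,ick] add [wuwdf,nsg] -> 13 lines: kxv qwfn bna huf wuwdf nsg olxrt iuk ede xbrp qryo zfsof klgze
Hunk 2: at line 7 remove [ede] add [ldov] -> 13 lines: kxv qwfn bna huf wuwdf nsg olxrt iuk ldov xbrp qryo zfsof klgze
Hunk 3: at line 5 remove [nsg] add [mcar] -> 13 lines: kxv qwfn bna huf wuwdf mcar olxrt iuk ldov xbrp qryo zfsof klgze
Final line count: 13

Answer: 13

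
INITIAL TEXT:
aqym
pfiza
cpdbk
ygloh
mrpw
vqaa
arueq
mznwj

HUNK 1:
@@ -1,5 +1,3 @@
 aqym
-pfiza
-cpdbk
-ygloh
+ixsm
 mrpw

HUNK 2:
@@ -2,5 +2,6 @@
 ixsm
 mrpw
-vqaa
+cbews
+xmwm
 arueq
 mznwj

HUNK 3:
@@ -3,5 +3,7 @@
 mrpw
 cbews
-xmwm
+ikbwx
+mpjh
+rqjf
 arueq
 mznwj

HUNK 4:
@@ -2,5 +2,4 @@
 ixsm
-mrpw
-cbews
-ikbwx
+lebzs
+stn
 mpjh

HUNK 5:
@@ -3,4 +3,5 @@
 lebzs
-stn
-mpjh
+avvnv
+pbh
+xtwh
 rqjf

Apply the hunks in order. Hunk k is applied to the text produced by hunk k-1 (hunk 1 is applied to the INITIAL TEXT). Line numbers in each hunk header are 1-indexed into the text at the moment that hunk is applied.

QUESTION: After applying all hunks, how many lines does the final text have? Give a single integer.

Hunk 1: at line 1 remove [pfiza,cpdbk,ygloh] add [ixsm] -> 6 lines: aqym ixsm mrpw vqaa arueq mznwj
Hunk 2: at line 2 remove [vqaa] add [cbews,xmwm] -> 7 lines: aqym ixsm mrpw cbews xmwm arueq mznwj
Hunk 3: at line 3 remove [xmwm] add [ikbwx,mpjh,rqjf] -> 9 lines: aqym ixsm mrpw cbews ikbwx mpjh rqjf arueq mznwj
Hunk 4: at line 2 remove [mrpw,cbews,ikbwx] add [lebzs,stn] -> 8 lines: aqym ixsm lebzs stn mpjh rqjf arueq mznwj
Hunk 5: at line 3 remove [stn,mpjh] add [avvnv,pbh,xtwh] -> 9 lines: aqym ixsm lebzs avvnv pbh xtwh rqjf arueq mznwj
Final line count: 9

Answer: 9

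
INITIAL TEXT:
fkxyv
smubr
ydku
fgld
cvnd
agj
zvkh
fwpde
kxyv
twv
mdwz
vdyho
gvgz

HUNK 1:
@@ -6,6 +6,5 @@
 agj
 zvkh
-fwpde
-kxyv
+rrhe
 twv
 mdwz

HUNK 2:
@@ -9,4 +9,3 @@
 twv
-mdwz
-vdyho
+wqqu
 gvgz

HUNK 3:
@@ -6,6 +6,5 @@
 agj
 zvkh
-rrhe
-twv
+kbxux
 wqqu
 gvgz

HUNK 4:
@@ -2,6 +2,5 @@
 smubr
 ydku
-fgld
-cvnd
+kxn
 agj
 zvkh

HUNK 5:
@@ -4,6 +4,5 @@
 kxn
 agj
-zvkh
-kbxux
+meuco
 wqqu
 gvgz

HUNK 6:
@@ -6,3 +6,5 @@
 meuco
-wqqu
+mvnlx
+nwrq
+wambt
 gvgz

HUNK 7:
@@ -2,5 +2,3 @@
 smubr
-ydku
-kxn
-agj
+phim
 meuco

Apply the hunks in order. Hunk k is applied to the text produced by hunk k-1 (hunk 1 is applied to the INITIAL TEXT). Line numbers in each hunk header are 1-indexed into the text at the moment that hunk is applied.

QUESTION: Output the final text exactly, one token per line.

Hunk 1: at line 6 remove [fwpde,kxyv] add [rrhe] -> 12 lines: fkxyv smubr ydku fgld cvnd agj zvkh rrhe twv mdwz vdyho gvgz
Hunk 2: at line 9 remove [mdwz,vdyho] add [wqqu] -> 11 lines: fkxyv smubr ydku fgld cvnd agj zvkh rrhe twv wqqu gvgz
Hunk 3: at line 6 remove [rrhe,twv] add [kbxux] -> 10 lines: fkxyv smubr ydku fgld cvnd agj zvkh kbxux wqqu gvgz
Hunk 4: at line 2 remove [fgld,cvnd] add [kxn] -> 9 lines: fkxyv smubr ydku kxn agj zvkh kbxux wqqu gvgz
Hunk 5: at line 4 remove [zvkh,kbxux] add [meuco] -> 8 lines: fkxyv smubr ydku kxn agj meuco wqqu gvgz
Hunk 6: at line 6 remove [wqqu] add [mvnlx,nwrq,wambt] -> 10 lines: fkxyv smubr ydku kxn agj meuco mvnlx nwrq wambt gvgz
Hunk 7: at line 2 remove [ydku,kxn,agj] add [phim] -> 8 lines: fkxyv smubr phim meuco mvnlx nwrq wambt gvgz

Answer: fkxyv
smubr
phim
meuco
mvnlx
nwrq
wambt
gvgz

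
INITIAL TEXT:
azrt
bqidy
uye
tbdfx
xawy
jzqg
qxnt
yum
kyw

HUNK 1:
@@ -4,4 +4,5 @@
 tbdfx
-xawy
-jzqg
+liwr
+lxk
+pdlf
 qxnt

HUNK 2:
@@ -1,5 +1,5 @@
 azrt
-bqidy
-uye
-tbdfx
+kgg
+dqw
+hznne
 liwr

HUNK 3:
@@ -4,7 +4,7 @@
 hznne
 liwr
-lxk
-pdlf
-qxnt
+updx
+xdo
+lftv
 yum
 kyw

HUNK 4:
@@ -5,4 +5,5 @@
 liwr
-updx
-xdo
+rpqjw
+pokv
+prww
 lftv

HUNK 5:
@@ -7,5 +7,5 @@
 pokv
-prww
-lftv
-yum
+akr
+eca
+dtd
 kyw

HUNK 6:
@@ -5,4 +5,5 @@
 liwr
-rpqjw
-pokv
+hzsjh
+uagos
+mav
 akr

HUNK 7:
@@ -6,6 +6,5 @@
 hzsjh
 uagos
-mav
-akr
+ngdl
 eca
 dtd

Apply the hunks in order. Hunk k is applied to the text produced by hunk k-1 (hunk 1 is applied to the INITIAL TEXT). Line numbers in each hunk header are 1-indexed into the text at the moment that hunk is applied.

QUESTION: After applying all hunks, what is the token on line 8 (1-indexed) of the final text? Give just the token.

Hunk 1: at line 4 remove [xawy,jzqg] add [liwr,lxk,pdlf] -> 10 lines: azrt bqidy uye tbdfx liwr lxk pdlf qxnt yum kyw
Hunk 2: at line 1 remove [bqidy,uye,tbdfx] add [kgg,dqw,hznne] -> 10 lines: azrt kgg dqw hznne liwr lxk pdlf qxnt yum kyw
Hunk 3: at line 4 remove [lxk,pdlf,qxnt] add [updx,xdo,lftv] -> 10 lines: azrt kgg dqw hznne liwr updx xdo lftv yum kyw
Hunk 4: at line 5 remove [updx,xdo] add [rpqjw,pokv,prww] -> 11 lines: azrt kgg dqw hznne liwr rpqjw pokv prww lftv yum kyw
Hunk 5: at line 7 remove [prww,lftv,yum] add [akr,eca,dtd] -> 11 lines: azrt kgg dqw hznne liwr rpqjw pokv akr eca dtd kyw
Hunk 6: at line 5 remove [rpqjw,pokv] add [hzsjh,uagos,mav] -> 12 lines: azrt kgg dqw hznne liwr hzsjh uagos mav akr eca dtd kyw
Hunk 7: at line 6 remove [mav,akr] add [ngdl] -> 11 lines: azrt kgg dqw hznne liwr hzsjh uagos ngdl eca dtd kyw
Final line 8: ngdl

Answer: ngdl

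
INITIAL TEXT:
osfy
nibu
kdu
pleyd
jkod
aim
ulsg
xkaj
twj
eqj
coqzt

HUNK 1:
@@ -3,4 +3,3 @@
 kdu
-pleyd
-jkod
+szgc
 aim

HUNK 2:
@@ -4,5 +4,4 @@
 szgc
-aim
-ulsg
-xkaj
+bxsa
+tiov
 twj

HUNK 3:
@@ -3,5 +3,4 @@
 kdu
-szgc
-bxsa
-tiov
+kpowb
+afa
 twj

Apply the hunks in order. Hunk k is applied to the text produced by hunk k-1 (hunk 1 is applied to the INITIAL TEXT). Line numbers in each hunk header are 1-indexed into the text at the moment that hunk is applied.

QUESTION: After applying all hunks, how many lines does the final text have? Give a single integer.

Hunk 1: at line 3 remove [pleyd,jkod] add [szgc] -> 10 lines: osfy nibu kdu szgc aim ulsg xkaj twj eqj coqzt
Hunk 2: at line 4 remove [aim,ulsg,xkaj] add [bxsa,tiov] -> 9 lines: osfy nibu kdu szgc bxsa tiov twj eqj coqzt
Hunk 3: at line 3 remove [szgc,bxsa,tiov] add [kpowb,afa] -> 8 lines: osfy nibu kdu kpowb afa twj eqj coqzt
Final line count: 8

Answer: 8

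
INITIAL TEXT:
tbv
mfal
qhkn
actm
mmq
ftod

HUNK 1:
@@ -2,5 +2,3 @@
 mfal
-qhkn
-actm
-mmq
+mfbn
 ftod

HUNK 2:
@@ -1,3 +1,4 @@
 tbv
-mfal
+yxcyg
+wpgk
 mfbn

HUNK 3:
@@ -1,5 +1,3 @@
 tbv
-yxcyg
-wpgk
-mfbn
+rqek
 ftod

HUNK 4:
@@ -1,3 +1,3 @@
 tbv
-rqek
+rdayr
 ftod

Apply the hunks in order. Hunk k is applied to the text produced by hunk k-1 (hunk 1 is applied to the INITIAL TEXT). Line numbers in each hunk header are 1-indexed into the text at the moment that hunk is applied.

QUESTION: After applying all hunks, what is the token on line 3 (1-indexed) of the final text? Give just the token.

Hunk 1: at line 2 remove [qhkn,actm,mmq] add [mfbn] -> 4 lines: tbv mfal mfbn ftod
Hunk 2: at line 1 remove [mfal] add [yxcyg,wpgk] -> 5 lines: tbv yxcyg wpgk mfbn ftod
Hunk 3: at line 1 remove [yxcyg,wpgk,mfbn] add [rqek] -> 3 lines: tbv rqek ftod
Hunk 4: at line 1 remove [rqek] add [rdayr] -> 3 lines: tbv rdayr ftod
Final line 3: ftod

Answer: ftod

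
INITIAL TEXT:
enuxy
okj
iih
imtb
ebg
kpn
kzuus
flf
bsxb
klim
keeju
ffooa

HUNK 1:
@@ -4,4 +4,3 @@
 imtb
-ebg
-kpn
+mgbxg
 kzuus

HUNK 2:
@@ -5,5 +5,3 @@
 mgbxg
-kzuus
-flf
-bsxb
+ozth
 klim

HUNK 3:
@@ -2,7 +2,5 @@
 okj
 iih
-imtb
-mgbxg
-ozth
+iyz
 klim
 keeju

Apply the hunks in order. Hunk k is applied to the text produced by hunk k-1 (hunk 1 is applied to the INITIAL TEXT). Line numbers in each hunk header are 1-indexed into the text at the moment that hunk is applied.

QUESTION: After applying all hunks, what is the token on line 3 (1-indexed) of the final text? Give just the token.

Hunk 1: at line 4 remove [ebg,kpn] add [mgbxg] -> 11 lines: enuxy okj iih imtb mgbxg kzuus flf bsxb klim keeju ffooa
Hunk 2: at line 5 remove [kzuus,flf,bsxb] add [ozth] -> 9 lines: enuxy okj iih imtb mgbxg ozth klim keeju ffooa
Hunk 3: at line 2 remove [imtb,mgbxg,ozth] add [iyz] -> 7 lines: enuxy okj iih iyz klim keeju ffooa
Final line 3: iih

Answer: iih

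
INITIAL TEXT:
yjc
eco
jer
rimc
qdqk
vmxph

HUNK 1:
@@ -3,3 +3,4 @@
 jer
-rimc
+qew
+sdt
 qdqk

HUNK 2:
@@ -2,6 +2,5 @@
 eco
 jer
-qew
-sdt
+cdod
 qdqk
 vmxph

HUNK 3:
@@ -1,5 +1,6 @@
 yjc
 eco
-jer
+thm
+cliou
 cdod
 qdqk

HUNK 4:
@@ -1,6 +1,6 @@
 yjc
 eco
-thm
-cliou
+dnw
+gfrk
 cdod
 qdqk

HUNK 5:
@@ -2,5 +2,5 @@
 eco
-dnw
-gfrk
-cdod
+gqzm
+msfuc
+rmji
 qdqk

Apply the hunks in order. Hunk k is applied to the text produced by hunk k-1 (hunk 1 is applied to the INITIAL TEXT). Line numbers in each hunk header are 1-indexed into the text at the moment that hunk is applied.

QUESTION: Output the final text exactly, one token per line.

Answer: yjc
eco
gqzm
msfuc
rmji
qdqk
vmxph

Derivation:
Hunk 1: at line 3 remove [rimc] add [qew,sdt] -> 7 lines: yjc eco jer qew sdt qdqk vmxph
Hunk 2: at line 2 remove [qew,sdt] add [cdod] -> 6 lines: yjc eco jer cdod qdqk vmxph
Hunk 3: at line 1 remove [jer] add [thm,cliou] -> 7 lines: yjc eco thm cliou cdod qdqk vmxph
Hunk 4: at line 1 remove [thm,cliou] add [dnw,gfrk] -> 7 lines: yjc eco dnw gfrk cdod qdqk vmxph
Hunk 5: at line 2 remove [dnw,gfrk,cdod] add [gqzm,msfuc,rmji] -> 7 lines: yjc eco gqzm msfuc rmji qdqk vmxph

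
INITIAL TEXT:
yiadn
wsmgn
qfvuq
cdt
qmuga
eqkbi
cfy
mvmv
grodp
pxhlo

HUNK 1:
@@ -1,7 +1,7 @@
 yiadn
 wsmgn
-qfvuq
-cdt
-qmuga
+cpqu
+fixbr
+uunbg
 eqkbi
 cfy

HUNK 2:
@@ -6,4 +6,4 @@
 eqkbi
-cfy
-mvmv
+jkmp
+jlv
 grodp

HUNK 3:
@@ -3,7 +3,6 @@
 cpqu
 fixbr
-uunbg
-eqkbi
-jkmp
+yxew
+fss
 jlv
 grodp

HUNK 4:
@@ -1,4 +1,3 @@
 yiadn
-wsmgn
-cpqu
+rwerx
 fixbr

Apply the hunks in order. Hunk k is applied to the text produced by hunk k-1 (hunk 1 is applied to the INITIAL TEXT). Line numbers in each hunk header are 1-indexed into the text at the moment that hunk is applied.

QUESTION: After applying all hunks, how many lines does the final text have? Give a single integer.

Hunk 1: at line 1 remove [qfvuq,cdt,qmuga] add [cpqu,fixbr,uunbg] -> 10 lines: yiadn wsmgn cpqu fixbr uunbg eqkbi cfy mvmv grodp pxhlo
Hunk 2: at line 6 remove [cfy,mvmv] add [jkmp,jlv] -> 10 lines: yiadn wsmgn cpqu fixbr uunbg eqkbi jkmp jlv grodp pxhlo
Hunk 3: at line 3 remove [uunbg,eqkbi,jkmp] add [yxew,fss] -> 9 lines: yiadn wsmgn cpqu fixbr yxew fss jlv grodp pxhlo
Hunk 4: at line 1 remove [wsmgn,cpqu] add [rwerx] -> 8 lines: yiadn rwerx fixbr yxew fss jlv grodp pxhlo
Final line count: 8

Answer: 8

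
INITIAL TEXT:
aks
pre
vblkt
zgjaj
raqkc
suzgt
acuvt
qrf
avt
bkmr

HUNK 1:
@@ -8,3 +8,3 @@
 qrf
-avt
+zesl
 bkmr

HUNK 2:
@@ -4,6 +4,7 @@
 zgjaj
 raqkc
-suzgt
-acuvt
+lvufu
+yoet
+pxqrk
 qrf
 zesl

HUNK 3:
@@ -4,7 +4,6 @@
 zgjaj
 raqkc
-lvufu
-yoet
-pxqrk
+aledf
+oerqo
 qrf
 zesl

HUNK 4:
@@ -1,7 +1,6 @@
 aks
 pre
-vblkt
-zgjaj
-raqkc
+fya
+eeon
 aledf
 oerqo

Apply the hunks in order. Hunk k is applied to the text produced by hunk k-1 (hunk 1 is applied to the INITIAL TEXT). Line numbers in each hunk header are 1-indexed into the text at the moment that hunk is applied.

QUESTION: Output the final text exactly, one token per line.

Hunk 1: at line 8 remove [avt] add [zesl] -> 10 lines: aks pre vblkt zgjaj raqkc suzgt acuvt qrf zesl bkmr
Hunk 2: at line 4 remove [suzgt,acuvt] add [lvufu,yoet,pxqrk] -> 11 lines: aks pre vblkt zgjaj raqkc lvufu yoet pxqrk qrf zesl bkmr
Hunk 3: at line 4 remove [lvufu,yoet,pxqrk] add [aledf,oerqo] -> 10 lines: aks pre vblkt zgjaj raqkc aledf oerqo qrf zesl bkmr
Hunk 4: at line 1 remove [vblkt,zgjaj,raqkc] add [fya,eeon] -> 9 lines: aks pre fya eeon aledf oerqo qrf zesl bkmr

Answer: aks
pre
fya
eeon
aledf
oerqo
qrf
zesl
bkmr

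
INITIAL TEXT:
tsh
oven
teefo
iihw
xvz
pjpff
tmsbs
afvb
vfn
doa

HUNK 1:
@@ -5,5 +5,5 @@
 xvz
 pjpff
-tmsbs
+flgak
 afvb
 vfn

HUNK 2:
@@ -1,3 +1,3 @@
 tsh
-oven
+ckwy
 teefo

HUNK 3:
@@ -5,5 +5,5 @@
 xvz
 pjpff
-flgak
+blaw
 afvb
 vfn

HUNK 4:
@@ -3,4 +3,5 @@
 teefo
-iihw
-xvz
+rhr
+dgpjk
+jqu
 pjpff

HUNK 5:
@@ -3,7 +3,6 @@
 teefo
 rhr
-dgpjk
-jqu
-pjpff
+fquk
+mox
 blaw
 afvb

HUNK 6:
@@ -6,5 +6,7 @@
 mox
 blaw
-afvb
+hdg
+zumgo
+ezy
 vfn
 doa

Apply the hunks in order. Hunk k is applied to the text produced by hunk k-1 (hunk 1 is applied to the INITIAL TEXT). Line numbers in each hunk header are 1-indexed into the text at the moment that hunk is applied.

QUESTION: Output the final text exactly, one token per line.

Hunk 1: at line 5 remove [tmsbs] add [flgak] -> 10 lines: tsh oven teefo iihw xvz pjpff flgak afvb vfn doa
Hunk 2: at line 1 remove [oven] add [ckwy] -> 10 lines: tsh ckwy teefo iihw xvz pjpff flgak afvb vfn doa
Hunk 3: at line 5 remove [flgak] add [blaw] -> 10 lines: tsh ckwy teefo iihw xvz pjpff blaw afvb vfn doa
Hunk 4: at line 3 remove [iihw,xvz] add [rhr,dgpjk,jqu] -> 11 lines: tsh ckwy teefo rhr dgpjk jqu pjpff blaw afvb vfn doa
Hunk 5: at line 3 remove [dgpjk,jqu,pjpff] add [fquk,mox] -> 10 lines: tsh ckwy teefo rhr fquk mox blaw afvb vfn doa
Hunk 6: at line 6 remove [afvb] add [hdg,zumgo,ezy] -> 12 lines: tsh ckwy teefo rhr fquk mox blaw hdg zumgo ezy vfn doa

Answer: tsh
ckwy
teefo
rhr
fquk
mox
blaw
hdg
zumgo
ezy
vfn
doa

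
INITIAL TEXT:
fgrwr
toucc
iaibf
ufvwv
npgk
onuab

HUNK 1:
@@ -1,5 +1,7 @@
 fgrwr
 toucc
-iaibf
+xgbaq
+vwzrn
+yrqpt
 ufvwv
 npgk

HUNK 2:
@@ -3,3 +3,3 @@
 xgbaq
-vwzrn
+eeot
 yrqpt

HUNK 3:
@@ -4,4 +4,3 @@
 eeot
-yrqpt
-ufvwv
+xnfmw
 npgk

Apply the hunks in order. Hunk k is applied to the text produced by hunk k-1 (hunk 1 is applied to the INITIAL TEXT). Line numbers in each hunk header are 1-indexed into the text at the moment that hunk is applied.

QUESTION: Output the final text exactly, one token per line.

Answer: fgrwr
toucc
xgbaq
eeot
xnfmw
npgk
onuab

Derivation:
Hunk 1: at line 1 remove [iaibf] add [xgbaq,vwzrn,yrqpt] -> 8 lines: fgrwr toucc xgbaq vwzrn yrqpt ufvwv npgk onuab
Hunk 2: at line 3 remove [vwzrn] add [eeot] -> 8 lines: fgrwr toucc xgbaq eeot yrqpt ufvwv npgk onuab
Hunk 3: at line 4 remove [yrqpt,ufvwv] add [xnfmw] -> 7 lines: fgrwr toucc xgbaq eeot xnfmw npgk onuab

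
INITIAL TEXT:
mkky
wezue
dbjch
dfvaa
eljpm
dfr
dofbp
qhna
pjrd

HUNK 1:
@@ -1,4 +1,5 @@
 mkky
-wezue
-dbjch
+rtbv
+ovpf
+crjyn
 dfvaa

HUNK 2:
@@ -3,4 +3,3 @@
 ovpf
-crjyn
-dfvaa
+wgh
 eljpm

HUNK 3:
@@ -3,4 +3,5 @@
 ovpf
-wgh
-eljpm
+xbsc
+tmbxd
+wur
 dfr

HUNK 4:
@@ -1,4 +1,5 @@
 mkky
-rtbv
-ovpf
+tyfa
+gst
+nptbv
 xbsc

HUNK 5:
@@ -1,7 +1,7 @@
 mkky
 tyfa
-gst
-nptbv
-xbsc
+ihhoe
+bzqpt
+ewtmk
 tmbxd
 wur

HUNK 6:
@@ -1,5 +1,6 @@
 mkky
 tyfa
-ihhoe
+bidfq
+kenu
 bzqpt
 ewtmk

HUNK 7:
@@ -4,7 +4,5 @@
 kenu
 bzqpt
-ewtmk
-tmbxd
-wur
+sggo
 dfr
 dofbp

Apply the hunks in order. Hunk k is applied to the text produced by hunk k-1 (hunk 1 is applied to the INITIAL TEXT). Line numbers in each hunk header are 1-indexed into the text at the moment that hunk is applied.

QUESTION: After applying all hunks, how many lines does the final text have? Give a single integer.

Hunk 1: at line 1 remove [wezue,dbjch] add [rtbv,ovpf,crjyn] -> 10 lines: mkky rtbv ovpf crjyn dfvaa eljpm dfr dofbp qhna pjrd
Hunk 2: at line 3 remove [crjyn,dfvaa] add [wgh] -> 9 lines: mkky rtbv ovpf wgh eljpm dfr dofbp qhna pjrd
Hunk 3: at line 3 remove [wgh,eljpm] add [xbsc,tmbxd,wur] -> 10 lines: mkky rtbv ovpf xbsc tmbxd wur dfr dofbp qhna pjrd
Hunk 4: at line 1 remove [rtbv,ovpf] add [tyfa,gst,nptbv] -> 11 lines: mkky tyfa gst nptbv xbsc tmbxd wur dfr dofbp qhna pjrd
Hunk 5: at line 1 remove [gst,nptbv,xbsc] add [ihhoe,bzqpt,ewtmk] -> 11 lines: mkky tyfa ihhoe bzqpt ewtmk tmbxd wur dfr dofbp qhna pjrd
Hunk 6: at line 1 remove [ihhoe] add [bidfq,kenu] -> 12 lines: mkky tyfa bidfq kenu bzqpt ewtmk tmbxd wur dfr dofbp qhna pjrd
Hunk 7: at line 4 remove [ewtmk,tmbxd,wur] add [sggo] -> 10 lines: mkky tyfa bidfq kenu bzqpt sggo dfr dofbp qhna pjrd
Final line count: 10

Answer: 10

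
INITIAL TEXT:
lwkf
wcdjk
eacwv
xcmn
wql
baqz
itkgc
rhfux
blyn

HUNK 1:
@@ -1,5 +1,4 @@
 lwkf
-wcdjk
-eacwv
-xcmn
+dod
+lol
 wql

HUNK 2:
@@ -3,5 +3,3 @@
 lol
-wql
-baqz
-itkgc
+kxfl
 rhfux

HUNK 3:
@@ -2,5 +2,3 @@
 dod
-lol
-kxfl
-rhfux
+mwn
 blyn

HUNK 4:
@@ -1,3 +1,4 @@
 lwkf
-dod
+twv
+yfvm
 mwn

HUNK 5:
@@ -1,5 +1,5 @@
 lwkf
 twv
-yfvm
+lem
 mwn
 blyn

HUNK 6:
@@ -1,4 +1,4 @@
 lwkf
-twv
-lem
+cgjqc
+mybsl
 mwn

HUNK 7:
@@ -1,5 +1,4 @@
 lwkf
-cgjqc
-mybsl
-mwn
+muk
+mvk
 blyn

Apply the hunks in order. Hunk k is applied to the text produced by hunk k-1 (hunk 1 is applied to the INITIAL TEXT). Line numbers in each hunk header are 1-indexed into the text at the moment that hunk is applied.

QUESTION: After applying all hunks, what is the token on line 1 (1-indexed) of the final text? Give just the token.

Answer: lwkf

Derivation:
Hunk 1: at line 1 remove [wcdjk,eacwv,xcmn] add [dod,lol] -> 8 lines: lwkf dod lol wql baqz itkgc rhfux blyn
Hunk 2: at line 3 remove [wql,baqz,itkgc] add [kxfl] -> 6 lines: lwkf dod lol kxfl rhfux blyn
Hunk 3: at line 2 remove [lol,kxfl,rhfux] add [mwn] -> 4 lines: lwkf dod mwn blyn
Hunk 4: at line 1 remove [dod] add [twv,yfvm] -> 5 lines: lwkf twv yfvm mwn blyn
Hunk 5: at line 1 remove [yfvm] add [lem] -> 5 lines: lwkf twv lem mwn blyn
Hunk 6: at line 1 remove [twv,lem] add [cgjqc,mybsl] -> 5 lines: lwkf cgjqc mybsl mwn blyn
Hunk 7: at line 1 remove [cgjqc,mybsl,mwn] add [muk,mvk] -> 4 lines: lwkf muk mvk blyn
Final line 1: lwkf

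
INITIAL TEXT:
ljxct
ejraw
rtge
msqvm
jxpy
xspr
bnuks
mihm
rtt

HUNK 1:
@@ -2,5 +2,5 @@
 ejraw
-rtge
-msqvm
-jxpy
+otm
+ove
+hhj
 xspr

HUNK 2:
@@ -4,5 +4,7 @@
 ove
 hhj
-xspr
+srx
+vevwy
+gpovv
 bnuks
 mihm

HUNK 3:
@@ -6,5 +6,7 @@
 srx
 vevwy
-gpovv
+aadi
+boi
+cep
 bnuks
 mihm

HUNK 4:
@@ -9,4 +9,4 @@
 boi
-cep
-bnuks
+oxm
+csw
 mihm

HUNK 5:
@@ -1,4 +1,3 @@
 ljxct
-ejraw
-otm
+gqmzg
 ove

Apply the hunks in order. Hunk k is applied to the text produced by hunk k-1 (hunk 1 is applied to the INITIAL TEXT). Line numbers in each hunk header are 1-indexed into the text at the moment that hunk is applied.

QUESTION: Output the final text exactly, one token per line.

Answer: ljxct
gqmzg
ove
hhj
srx
vevwy
aadi
boi
oxm
csw
mihm
rtt

Derivation:
Hunk 1: at line 2 remove [rtge,msqvm,jxpy] add [otm,ove,hhj] -> 9 lines: ljxct ejraw otm ove hhj xspr bnuks mihm rtt
Hunk 2: at line 4 remove [xspr] add [srx,vevwy,gpovv] -> 11 lines: ljxct ejraw otm ove hhj srx vevwy gpovv bnuks mihm rtt
Hunk 3: at line 6 remove [gpovv] add [aadi,boi,cep] -> 13 lines: ljxct ejraw otm ove hhj srx vevwy aadi boi cep bnuks mihm rtt
Hunk 4: at line 9 remove [cep,bnuks] add [oxm,csw] -> 13 lines: ljxct ejraw otm ove hhj srx vevwy aadi boi oxm csw mihm rtt
Hunk 5: at line 1 remove [ejraw,otm] add [gqmzg] -> 12 lines: ljxct gqmzg ove hhj srx vevwy aadi boi oxm csw mihm rtt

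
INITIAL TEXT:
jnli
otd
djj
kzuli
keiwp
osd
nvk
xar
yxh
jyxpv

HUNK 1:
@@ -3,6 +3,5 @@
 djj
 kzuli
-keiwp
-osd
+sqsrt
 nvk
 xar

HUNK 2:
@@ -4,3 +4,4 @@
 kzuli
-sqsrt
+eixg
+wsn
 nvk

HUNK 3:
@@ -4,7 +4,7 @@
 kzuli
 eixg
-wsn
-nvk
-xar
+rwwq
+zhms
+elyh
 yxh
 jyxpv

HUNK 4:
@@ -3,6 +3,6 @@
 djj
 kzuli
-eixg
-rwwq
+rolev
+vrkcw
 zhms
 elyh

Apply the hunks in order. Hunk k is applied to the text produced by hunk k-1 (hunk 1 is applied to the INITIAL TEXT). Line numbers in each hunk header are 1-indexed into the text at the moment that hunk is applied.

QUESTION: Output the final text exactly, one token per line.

Answer: jnli
otd
djj
kzuli
rolev
vrkcw
zhms
elyh
yxh
jyxpv

Derivation:
Hunk 1: at line 3 remove [keiwp,osd] add [sqsrt] -> 9 lines: jnli otd djj kzuli sqsrt nvk xar yxh jyxpv
Hunk 2: at line 4 remove [sqsrt] add [eixg,wsn] -> 10 lines: jnli otd djj kzuli eixg wsn nvk xar yxh jyxpv
Hunk 3: at line 4 remove [wsn,nvk,xar] add [rwwq,zhms,elyh] -> 10 lines: jnli otd djj kzuli eixg rwwq zhms elyh yxh jyxpv
Hunk 4: at line 3 remove [eixg,rwwq] add [rolev,vrkcw] -> 10 lines: jnli otd djj kzuli rolev vrkcw zhms elyh yxh jyxpv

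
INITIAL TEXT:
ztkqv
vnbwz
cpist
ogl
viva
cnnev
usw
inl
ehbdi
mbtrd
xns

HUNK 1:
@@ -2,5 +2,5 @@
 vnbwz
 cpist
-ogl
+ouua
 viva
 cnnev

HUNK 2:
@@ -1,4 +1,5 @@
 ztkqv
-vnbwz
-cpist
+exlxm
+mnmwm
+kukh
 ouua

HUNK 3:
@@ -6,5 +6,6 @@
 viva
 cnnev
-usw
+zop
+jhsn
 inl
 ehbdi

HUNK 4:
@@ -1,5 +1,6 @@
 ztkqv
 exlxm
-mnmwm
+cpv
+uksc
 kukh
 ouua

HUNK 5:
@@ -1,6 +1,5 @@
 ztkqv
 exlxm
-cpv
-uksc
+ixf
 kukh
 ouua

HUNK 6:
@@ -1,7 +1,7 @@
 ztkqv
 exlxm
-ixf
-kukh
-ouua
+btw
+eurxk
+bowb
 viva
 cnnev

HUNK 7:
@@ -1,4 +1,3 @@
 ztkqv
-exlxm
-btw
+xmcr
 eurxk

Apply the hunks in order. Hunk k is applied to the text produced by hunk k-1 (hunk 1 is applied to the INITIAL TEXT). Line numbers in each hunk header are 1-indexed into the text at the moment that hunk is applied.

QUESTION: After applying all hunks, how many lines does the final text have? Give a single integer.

Answer: 12

Derivation:
Hunk 1: at line 2 remove [ogl] add [ouua] -> 11 lines: ztkqv vnbwz cpist ouua viva cnnev usw inl ehbdi mbtrd xns
Hunk 2: at line 1 remove [vnbwz,cpist] add [exlxm,mnmwm,kukh] -> 12 lines: ztkqv exlxm mnmwm kukh ouua viva cnnev usw inl ehbdi mbtrd xns
Hunk 3: at line 6 remove [usw] add [zop,jhsn] -> 13 lines: ztkqv exlxm mnmwm kukh ouua viva cnnev zop jhsn inl ehbdi mbtrd xns
Hunk 4: at line 1 remove [mnmwm] add [cpv,uksc] -> 14 lines: ztkqv exlxm cpv uksc kukh ouua viva cnnev zop jhsn inl ehbdi mbtrd xns
Hunk 5: at line 1 remove [cpv,uksc] add [ixf] -> 13 lines: ztkqv exlxm ixf kukh ouua viva cnnev zop jhsn inl ehbdi mbtrd xns
Hunk 6: at line 1 remove [ixf,kukh,ouua] add [btw,eurxk,bowb] -> 13 lines: ztkqv exlxm btw eurxk bowb viva cnnev zop jhsn inl ehbdi mbtrd xns
Hunk 7: at line 1 remove [exlxm,btw] add [xmcr] -> 12 lines: ztkqv xmcr eurxk bowb viva cnnev zop jhsn inl ehbdi mbtrd xns
Final line count: 12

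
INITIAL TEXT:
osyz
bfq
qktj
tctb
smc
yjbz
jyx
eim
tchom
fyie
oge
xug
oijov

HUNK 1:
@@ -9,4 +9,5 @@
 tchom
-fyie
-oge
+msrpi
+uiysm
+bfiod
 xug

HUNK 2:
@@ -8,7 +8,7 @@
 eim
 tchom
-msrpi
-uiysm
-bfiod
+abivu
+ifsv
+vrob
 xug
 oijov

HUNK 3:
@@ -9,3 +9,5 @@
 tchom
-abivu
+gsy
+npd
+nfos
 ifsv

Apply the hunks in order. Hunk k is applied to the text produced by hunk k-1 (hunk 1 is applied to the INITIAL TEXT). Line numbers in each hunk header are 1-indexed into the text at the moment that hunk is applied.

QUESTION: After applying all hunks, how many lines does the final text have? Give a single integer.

Hunk 1: at line 9 remove [fyie,oge] add [msrpi,uiysm,bfiod] -> 14 lines: osyz bfq qktj tctb smc yjbz jyx eim tchom msrpi uiysm bfiod xug oijov
Hunk 2: at line 8 remove [msrpi,uiysm,bfiod] add [abivu,ifsv,vrob] -> 14 lines: osyz bfq qktj tctb smc yjbz jyx eim tchom abivu ifsv vrob xug oijov
Hunk 3: at line 9 remove [abivu] add [gsy,npd,nfos] -> 16 lines: osyz bfq qktj tctb smc yjbz jyx eim tchom gsy npd nfos ifsv vrob xug oijov
Final line count: 16

Answer: 16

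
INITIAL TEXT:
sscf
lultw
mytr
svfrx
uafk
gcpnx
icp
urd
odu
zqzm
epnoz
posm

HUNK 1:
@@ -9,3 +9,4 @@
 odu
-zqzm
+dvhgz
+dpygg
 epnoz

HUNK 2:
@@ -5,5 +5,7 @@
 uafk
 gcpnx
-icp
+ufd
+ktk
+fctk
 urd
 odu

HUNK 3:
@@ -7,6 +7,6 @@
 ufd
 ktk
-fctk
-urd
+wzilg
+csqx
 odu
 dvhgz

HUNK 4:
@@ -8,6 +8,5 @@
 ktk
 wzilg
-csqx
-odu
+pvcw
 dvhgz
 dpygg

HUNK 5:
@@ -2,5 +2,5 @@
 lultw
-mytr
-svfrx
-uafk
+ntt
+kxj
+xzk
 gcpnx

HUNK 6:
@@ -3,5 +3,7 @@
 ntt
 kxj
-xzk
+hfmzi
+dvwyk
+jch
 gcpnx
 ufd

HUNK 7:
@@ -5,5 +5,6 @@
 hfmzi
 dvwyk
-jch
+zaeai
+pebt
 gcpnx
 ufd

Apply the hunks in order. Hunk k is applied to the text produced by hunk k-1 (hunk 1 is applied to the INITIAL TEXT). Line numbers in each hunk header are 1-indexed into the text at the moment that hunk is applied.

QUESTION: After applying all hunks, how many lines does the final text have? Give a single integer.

Hunk 1: at line 9 remove [zqzm] add [dvhgz,dpygg] -> 13 lines: sscf lultw mytr svfrx uafk gcpnx icp urd odu dvhgz dpygg epnoz posm
Hunk 2: at line 5 remove [icp] add [ufd,ktk,fctk] -> 15 lines: sscf lultw mytr svfrx uafk gcpnx ufd ktk fctk urd odu dvhgz dpygg epnoz posm
Hunk 3: at line 7 remove [fctk,urd] add [wzilg,csqx] -> 15 lines: sscf lultw mytr svfrx uafk gcpnx ufd ktk wzilg csqx odu dvhgz dpygg epnoz posm
Hunk 4: at line 8 remove [csqx,odu] add [pvcw] -> 14 lines: sscf lultw mytr svfrx uafk gcpnx ufd ktk wzilg pvcw dvhgz dpygg epnoz posm
Hunk 5: at line 2 remove [mytr,svfrx,uafk] add [ntt,kxj,xzk] -> 14 lines: sscf lultw ntt kxj xzk gcpnx ufd ktk wzilg pvcw dvhgz dpygg epnoz posm
Hunk 6: at line 3 remove [xzk] add [hfmzi,dvwyk,jch] -> 16 lines: sscf lultw ntt kxj hfmzi dvwyk jch gcpnx ufd ktk wzilg pvcw dvhgz dpygg epnoz posm
Hunk 7: at line 5 remove [jch] add [zaeai,pebt] -> 17 lines: sscf lultw ntt kxj hfmzi dvwyk zaeai pebt gcpnx ufd ktk wzilg pvcw dvhgz dpygg epnoz posm
Final line count: 17

Answer: 17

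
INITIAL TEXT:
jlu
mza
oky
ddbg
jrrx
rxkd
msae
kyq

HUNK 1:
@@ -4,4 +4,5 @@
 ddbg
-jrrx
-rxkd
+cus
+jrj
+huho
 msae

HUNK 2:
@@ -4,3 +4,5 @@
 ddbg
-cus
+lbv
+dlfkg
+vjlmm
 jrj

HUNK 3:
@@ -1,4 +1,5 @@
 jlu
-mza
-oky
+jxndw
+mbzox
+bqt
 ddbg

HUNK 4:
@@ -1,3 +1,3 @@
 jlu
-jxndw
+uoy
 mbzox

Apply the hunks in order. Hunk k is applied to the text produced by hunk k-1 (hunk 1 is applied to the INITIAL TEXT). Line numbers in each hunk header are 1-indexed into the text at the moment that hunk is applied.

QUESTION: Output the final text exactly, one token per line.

Answer: jlu
uoy
mbzox
bqt
ddbg
lbv
dlfkg
vjlmm
jrj
huho
msae
kyq

Derivation:
Hunk 1: at line 4 remove [jrrx,rxkd] add [cus,jrj,huho] -> 9 lines: jlu mza oky ddbg cus jrj huho msae kyq
Hunk 2: at line 4 remove [cus] add [lbv,dlfkg,vjlmm] -> 11 lines: jlu mza oky ddbg lbv dlfkg vjlmm jrj huho msae kyq
Hunk 3: at line 1 remove [mza,oky] add [jxndw,mbzox,bqt] -> 12 lines: jlu jxndw mbzox bqt ddbg lbv dlfkg vjlmm jrj huho msae kyq
Hunk 4: at line 1 remove [jxndw] add [uoy] -> 12 lines: jlu uoy mbzox bqt ddbg lbv dlfkg vjlmm jrj huho msae kyq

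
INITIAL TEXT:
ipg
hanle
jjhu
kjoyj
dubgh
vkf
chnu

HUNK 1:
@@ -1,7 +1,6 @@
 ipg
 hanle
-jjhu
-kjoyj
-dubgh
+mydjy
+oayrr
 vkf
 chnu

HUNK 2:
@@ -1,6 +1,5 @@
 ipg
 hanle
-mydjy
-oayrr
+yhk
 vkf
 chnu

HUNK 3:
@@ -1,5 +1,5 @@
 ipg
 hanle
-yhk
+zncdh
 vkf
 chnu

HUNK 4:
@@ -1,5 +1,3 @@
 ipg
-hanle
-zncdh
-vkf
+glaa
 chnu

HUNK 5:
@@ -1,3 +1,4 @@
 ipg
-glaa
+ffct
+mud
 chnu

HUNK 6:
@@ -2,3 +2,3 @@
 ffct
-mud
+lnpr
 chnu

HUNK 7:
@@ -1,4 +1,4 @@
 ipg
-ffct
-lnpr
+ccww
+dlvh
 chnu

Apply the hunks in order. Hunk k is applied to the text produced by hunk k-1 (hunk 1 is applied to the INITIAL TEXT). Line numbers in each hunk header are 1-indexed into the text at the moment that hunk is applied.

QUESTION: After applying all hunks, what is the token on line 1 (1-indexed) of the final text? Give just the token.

Answer: ipg

Derivation:
Hunk 1: at line 1 remove [jjhu,kjoyj,dubgh] add [mydjy,oayrr] -> 6 lines: ipg hanle mydjy oayrr vkf chnu
Hunk 2: at line 1 remove [mydjy,oayrr] add [yhk] -> 5 lines: ipg hanle yhk vkf chnu
Hunk 3: at line 1 remove [yhk] add [zncdh] -> 5 lines: ipg hanle zncdh vkf chnu
Hunk 4: at line 1 remove [hanle,zncdh,vkf] add [glaa] -> 3 lines: ipg glaa chnu
Hunk 5: at line 1 remove [glaa] add [ffct,mud] -> 4 lines: ipg ffct mud chnu
Hunk 6: at line 2 remove [mud] add [lnpr] -> 4 lines: ipg ffct lnpr chnu
Hunk 7: at line 1 remove [ffct,lnpr] add [ccww,dlvh] -> 4 lines: ipg ccww dlvh chnu
Final line 1: ipg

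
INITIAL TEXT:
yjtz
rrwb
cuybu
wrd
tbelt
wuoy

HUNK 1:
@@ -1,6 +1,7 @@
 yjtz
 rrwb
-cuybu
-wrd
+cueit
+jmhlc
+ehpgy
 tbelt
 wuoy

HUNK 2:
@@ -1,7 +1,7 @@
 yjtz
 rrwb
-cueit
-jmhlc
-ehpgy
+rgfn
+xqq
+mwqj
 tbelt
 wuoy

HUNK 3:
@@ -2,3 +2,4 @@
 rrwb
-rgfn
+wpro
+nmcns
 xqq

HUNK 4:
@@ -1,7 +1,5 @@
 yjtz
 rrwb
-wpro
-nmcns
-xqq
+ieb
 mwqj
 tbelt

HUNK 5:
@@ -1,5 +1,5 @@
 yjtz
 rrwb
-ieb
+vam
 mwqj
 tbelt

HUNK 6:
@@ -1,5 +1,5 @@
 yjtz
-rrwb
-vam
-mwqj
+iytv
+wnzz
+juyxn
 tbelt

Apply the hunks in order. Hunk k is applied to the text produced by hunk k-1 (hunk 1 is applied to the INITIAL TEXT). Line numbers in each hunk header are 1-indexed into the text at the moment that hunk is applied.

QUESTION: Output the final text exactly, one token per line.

Answer: yjtz
iytv
wnzz
juyxn
tbelt
wuoy

Derivation:
Hunk 1: at line 1 remove [cuybu,wrd] add [cueit,jmhlc,ehpgy] -> 7 lines: yjtz rrwb cueit jmhlc ehpgy tbelt wuoy
Hunk 2: at line 1 remove [cueit,jmhlc,ehpgy] add [rgfn,xqq,mwqj] -> 7 lines: yjtz rrwb rgfn xqq mwqj tbelt wuoy
Hunk 3: at line 2 remove [rgfn] add [wpro,nmcns] -> 8 lines: yjtz rrwb wpro nmcns xqq mwqj tbelt wuoy
Hunk 4: at line 1 remove [wpro,nmcns,xqq] add [ieb] -> 6 lines: yjtz rrwb ieb mwqj tbelt wuoy
Hunk 5: at line 1 remove [ieb] add [vam] -> 6 lines: yjtz rrwb vam mwqj tbelt wuoy
Hunk 6: at line 1 remove [rrwb,vam,mwqj] add [iytv,wnzz,juyxn] -> 6 lines: yjtz iytv wnzz juyxn tbelt wuoy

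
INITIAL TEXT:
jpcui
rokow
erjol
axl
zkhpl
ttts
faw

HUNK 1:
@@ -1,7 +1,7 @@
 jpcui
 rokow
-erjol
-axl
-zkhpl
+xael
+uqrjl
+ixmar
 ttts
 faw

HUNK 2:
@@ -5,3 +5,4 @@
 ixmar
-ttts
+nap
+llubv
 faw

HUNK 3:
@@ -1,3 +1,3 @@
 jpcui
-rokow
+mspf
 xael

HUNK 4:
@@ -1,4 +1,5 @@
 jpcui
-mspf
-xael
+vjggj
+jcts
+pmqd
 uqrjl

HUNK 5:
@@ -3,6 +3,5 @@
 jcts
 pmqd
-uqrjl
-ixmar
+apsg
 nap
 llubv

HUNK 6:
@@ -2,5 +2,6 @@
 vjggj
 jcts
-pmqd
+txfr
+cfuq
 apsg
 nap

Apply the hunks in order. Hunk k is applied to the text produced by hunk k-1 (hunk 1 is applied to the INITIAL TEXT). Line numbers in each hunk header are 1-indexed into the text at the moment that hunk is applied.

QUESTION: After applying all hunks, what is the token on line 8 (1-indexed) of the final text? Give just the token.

Hunk 1: at line 1 remove [erjol,axl,zkhpl] add [xael,uqrjl,ixmar] -> 7 lines: jpcui rokow xael uqrjl ixmar ttts faw
Hunk 2: at line 5 remove [ttts] add [nap,llubv] -> 8 lines: jpcui rokow xael uqrjl ixmar nap llubv faw
Hunk 3: at line 1 remove [rokow] add [mspf] -> 8 lines: jpcui mspf xael uqrjl ixmar nap llubv faw
Hunk 4: at line 1 remove [mspf,xael] add [vjggj,jcts,pmqd] -> 9 lines: jpcui vjggj jcts pmqd uqrjl ixmar nap llubv faw
Hunk 5: at line 3 remove [uqrjl,ixmar] add [apsg] -> 8 lines: jpcui vjggj jcts pmqd apsg nap llubv faw
Hunk 6: at line 2 remove [pmqd] add [txfr,cfuq] -> 9 lines: jpcui vjggj jcts txfr cfuq apsg nap llubv faw
Final line 8: llubv

Answer: llubv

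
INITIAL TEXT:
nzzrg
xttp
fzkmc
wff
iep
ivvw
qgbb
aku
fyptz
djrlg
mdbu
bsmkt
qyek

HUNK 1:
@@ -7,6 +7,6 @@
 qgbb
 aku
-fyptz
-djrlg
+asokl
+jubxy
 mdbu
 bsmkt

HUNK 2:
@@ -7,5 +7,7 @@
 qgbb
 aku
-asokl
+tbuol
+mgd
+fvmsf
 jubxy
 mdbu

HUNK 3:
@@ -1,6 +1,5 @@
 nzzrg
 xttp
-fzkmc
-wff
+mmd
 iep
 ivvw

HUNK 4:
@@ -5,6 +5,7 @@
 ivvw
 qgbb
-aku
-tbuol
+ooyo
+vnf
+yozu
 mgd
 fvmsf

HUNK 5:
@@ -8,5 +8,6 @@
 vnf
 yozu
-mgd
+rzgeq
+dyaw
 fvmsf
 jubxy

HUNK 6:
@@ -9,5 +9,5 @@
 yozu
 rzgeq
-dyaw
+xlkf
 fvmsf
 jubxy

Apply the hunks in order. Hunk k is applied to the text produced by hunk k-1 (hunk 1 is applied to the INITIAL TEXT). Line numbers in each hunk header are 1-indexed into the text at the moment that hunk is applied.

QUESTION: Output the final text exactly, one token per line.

Hunk 1: at line 7 remove [fyptz,djrlg] add [asokl,jubxy] -> 13 lines: nzzrg xttp fzkmc wff iep ivvw qgbb aku asokl jubxy mdbu bsmkt qyek
Hunk 2: at line 7 remove [asokl] add [tbuol,mgd,fvmsf] -> 15 lines: nzzrg xttp fzkmc wff iep ivvw qgbb aku tbuol mgd fvmsf jubxy mdbu bsmkt qyek
Hunk 3: at line 1 remove [fzkmc,wff] add [mmd] -> 14 lines: nzzrg xttp mmd iep ivvw qgbb aku tbuol mgd fvmsf jubxy mdbu bsmkt qyek
Hunk 4: at line 5 remove [aku,tbuol] add [ooyo,vnf,yozu] -> 15 lines: nzzrg xttp mmd iep ivvw qgbb ooyo vnf yozu mgd fvmsf jubxy mdbu bsmkt qyek
Hunk 5: at line 8 remove [mgd] add [rzgeq,dyaw] -> 16 lines: nzzrg xttp mmd iep ivvw qgbb ooyo vnf yozu rzgeq dyaw fvmsf jubxy mdbu bsmkt qyek
Hunk 6: at line 9 remove [dyaw] add [xlkf] -> 16 lines: nzzrg xttp mmd iep ivvw qgbb ooyo vnf yozu rzgeq xlkf fvmsf jubxy mdbu bsmkt qyek

Answer: nzzrg
xttp
mmd
iep
ivvw
qgbb
ooyo
vnf
yozu
rzgeq
xlkf
fvmsf
jubxy
mdbu
bsmkt
qyek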